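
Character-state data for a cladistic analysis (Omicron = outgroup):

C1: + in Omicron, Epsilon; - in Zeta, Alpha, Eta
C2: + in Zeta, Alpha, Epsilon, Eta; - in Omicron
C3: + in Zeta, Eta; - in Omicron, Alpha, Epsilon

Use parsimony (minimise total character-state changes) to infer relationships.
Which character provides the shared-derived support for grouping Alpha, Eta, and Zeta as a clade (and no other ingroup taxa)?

Character polarity is set by the outgroup: the derived state is whichever differs from the outgroup's state, so for C1 the derived state is '-', and for the remaining characters it is '+'.
C1 (derived state '-') is shared by Alpha, Eta, and Zeta — a synapomorphy uniting that clade.
C2 (derived state '+') is shared by all ingroup taxa — unites the whole ingroup.
C3: derived state '+' in Eta and Zeta only — synapomorphy for {Eta, Zeta}.
Most parsimonious ingroup topology: (((Zeta,Eta),Alpha),Epsilon).
The clade {Alpha, Eta, Zeta} is supported by C1: its derived state '-' occurs in exactly those taxa and in no other taxon (including the outgroup).

C1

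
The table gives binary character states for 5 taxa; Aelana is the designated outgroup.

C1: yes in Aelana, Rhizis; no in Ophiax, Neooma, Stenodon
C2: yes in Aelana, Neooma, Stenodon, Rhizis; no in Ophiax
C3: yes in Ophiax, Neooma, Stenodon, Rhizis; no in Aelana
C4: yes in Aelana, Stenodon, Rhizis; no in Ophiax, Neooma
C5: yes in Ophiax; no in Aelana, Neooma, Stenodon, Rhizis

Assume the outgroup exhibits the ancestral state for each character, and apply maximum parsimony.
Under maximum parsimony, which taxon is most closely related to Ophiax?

Character polarity is set by the outgroup: the derived state is whichever differs from the outgroup's state, so for C1, C2, C4 the derived state is 'no', and for the remaining characters it is 'yes'.
Only Neooma, Ophiax, and Stenodon show the derived state 'no' for C1, supporting them as a clade.
C2: derived state 'no' in Ophiax only — an autapomorphy, so it tells us nothing about relationships among taxa.
C3 (derived state 'yes') is shared by all ingroup taxa — unites the whole ingroup.
C4 (derived state 'no') is shared by Neooma and Ophiax — a synapomorphy uniting that clade.
C5: derived state 'yes' in Ophiax only — an autapomorphy, so it tells us nothing about relationships among taxa.
Most parsimonious ingroup topology: (((Ophiax,Neooma),Stenodon),Rhizis).
Ophiax and Neooma form a cherry on this tree, so they are sister taxa.

Neooma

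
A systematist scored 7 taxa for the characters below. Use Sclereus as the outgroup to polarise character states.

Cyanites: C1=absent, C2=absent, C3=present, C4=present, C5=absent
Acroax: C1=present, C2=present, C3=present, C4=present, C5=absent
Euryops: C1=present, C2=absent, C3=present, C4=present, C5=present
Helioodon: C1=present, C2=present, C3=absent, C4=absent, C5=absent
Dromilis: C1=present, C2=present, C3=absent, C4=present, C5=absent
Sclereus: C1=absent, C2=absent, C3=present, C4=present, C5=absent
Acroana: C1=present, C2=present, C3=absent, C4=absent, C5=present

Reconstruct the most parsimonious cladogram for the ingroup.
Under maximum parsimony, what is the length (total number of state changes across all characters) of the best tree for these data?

6

Character polarity is set by the outgroup: the derived state is whichever differs from the outgroup's state, so for C3, C4 the derived state is 'absent', and for the remaining characters it is 'present'.
C1 (derived state 'present') is shared by Acroana, Acroax, Dromilis, Euryops, and Helioodon — a synapomorphy uniting that clade.
Only Acroana, Acroax, Dromilis, and Helioodon show the derived state 'present' for C2, supporting them as a clade.
C3 (derived state 'absent') is shared by Acroana, Dromilis, and Helioodon — a synapomorphy uniting that clade.
Only Acroana and Helioodon show the derived state 'absent' for C4, supporting them as a clade.
C5 groups Acroana and Euryops, which is incompatible with the clades supported by the remaining characters; treating it as convergent (homoplasy) costs fewer steps than any alternative tree.
Most parsimonious ingroup topology: (((((Helioodon,Acroana),Dromilis),Acroax),Euryops),Cyanites).
Changes per character on this tree: C1: 1; C2: 1; C3: 1; C4: 1; C5: 2.
Total = 6.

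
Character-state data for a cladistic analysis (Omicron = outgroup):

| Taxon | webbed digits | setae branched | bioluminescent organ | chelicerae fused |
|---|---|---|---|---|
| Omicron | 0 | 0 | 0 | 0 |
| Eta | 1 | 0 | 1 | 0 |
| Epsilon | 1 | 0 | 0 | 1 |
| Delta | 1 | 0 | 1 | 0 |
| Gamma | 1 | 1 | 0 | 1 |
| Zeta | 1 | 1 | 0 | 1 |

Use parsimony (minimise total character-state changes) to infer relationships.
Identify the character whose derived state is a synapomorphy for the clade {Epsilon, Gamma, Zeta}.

chelicerae fused

The outgroup has state '0' for every character, so '1' is the derived state throughout.
All ingroup taxa share the derived state '1' for webbed digits; it defines the ingroup but does not resolve relationships within it.
setae branched (derived state '1') is shared by Gamma and Zeta — a synapomorphy uniting that clade.
Only Delta and Eta show the derived state '1' for bioluminescent organ, supporting them as a clade.
chelicerae fused (derived state '1') is shared by Epsilon, Gamma, and Zeta — a synapomorphy uniting that clade.
Most parsimonious ingroup topology: ((Eta,Delta),(Epsilon,(Gamma,Zeta))).
The clade {Epsilon, Gamma, Zeta} is supported by chelicerae fused: its derived state '1' occurs in exactly those taxa and in no other taxon (including the outgroup).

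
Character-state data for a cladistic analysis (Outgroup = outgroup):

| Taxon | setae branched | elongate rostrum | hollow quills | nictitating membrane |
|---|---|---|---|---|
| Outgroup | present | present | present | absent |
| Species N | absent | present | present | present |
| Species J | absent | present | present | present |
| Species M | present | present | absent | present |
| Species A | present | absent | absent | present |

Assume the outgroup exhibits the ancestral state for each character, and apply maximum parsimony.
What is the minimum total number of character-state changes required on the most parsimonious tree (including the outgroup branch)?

4

Character polarity is set by the outgroup: the derived state is whichever differs from the outgroup's state, so for setae branched, elongate rostrum, hollow quills the derived state is 'absent', and for the remaining characters it is 'present'.
setae branched (derived state 'absent') is shared by Species J and Species N — a synapomorphy uniting that clade.
elongate rostrum (derived state 'absent') is unique to Species A (autapomorphy; uninformative for grouping).
hollow quills: derived state 'absent' in Species A and Species M only — synapomorphy for {Species A, Species M}.
All ingroup taxa share the derived state 'present' for nictitating membrane; it defines the ingroup but does not resolve relationships within it.
Most parsimonious ingroup topology: ((Species J,Species N),(Species A,Species M)).
Changes per character on this tree: setae branched: 1; elongate rostrum: 1; hollow quills: 1; nictitating membrane: 1.
Total = 4.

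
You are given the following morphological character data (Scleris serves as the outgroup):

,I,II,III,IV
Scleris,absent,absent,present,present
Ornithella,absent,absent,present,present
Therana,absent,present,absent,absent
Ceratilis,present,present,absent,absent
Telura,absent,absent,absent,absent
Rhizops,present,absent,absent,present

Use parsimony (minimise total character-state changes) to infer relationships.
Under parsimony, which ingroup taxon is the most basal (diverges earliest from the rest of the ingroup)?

Ornithella

Character polarity is set by the outgroup: the derived state is whichever differs from the outgroup's state, so for III, IV the derived state is 'absent', and for the remaining characters it is 'present'.
I groups Ceratilis and Rhizops, which is incompatible with the clades supported by the remaining characters; treating it as convergent (homoplasy) costs fewer steps than any alternative tree.
II: derived state 'present' in Ceratilis and Therana only — synapomorphy for {Ceratilis, Therana}.
Only Ceratilis, Rhizops, Telura, and Therana show the derived state 'absent' for III, supporting them as a clade.
IV (derived state 'absent') is shared by Ceratilis, Telura, and Therana — a synapomorphy uniting that clade.
Most parsimonious ingroup topology: (Ornithella,(((Therana,Ceratilis),Telura),Rhizops)).
Ornithella is sister to the clade containing all other ingroup taxa, so it is the earliest-diverging (most basal) ingroup lineage.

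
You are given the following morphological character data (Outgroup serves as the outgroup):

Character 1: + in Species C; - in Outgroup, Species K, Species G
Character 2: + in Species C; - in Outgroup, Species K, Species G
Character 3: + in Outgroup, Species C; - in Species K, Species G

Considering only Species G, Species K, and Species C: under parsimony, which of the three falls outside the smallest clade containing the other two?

Species C

Character polarity is set by the outgroup: the derived state is whichever differs from the outgroup's state, so for Character 3 the derived state is '-', and for the remaining characters it is '+'.
Character 1: derived state '+' in Species C only — an autapomorphy, so it tells us nothing about relationships among taxa.
Character 2 (derived state '+') is unique to Species C (autapomorphy; uninformative for grouping).
Only Species G and Species K show the derived state '-' for Character 3, supporting them as a clade.
Most parsimonious ingroup topology: ((Species K,Species G),Species C).
Species K and Species G share a more recent common ancestor with each other than either does with Species C, so Species C is the least closely related of the three.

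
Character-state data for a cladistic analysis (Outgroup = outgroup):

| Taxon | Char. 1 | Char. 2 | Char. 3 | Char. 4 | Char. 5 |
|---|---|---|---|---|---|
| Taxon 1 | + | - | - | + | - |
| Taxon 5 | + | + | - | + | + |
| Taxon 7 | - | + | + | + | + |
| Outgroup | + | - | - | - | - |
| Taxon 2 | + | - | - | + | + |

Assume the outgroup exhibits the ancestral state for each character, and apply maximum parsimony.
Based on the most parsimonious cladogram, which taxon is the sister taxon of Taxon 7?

Taxon 5

Character polarity is set by the outgroup: the derived state is whichever differs from the outgroup's state, so for Char. 1 the derived state is '-', and for the remaining characters it is '+'.
Char. 1: derived state '-' in Taxon 7 only — an autapomorphy, so it tells us nothing about relationships among taxa.
Only Taxon 5 and Taxon 7 show the derived state '+' for Char. 2, supporting them as a clade.
Char. 3 (derived state '+') is unique to Taxon 7 (autapomorphy; uninformative for grouping).
All ingroup taxa share the derived state '+' for Char. 4; it defines the ingroup but does not resolve relationships within it.
Only Taxon 2, Taxon 5, and Taxon 7 show the derived state '+' for Char. 5, supporting them as a clade.
Most parsimonious ingroup topology: (((Taxon 5,Taxon 7),Taxon 2),Taxon 1).
Taxon 7 and Taxon 5 form a cherry on this tree, so they are sister taxa.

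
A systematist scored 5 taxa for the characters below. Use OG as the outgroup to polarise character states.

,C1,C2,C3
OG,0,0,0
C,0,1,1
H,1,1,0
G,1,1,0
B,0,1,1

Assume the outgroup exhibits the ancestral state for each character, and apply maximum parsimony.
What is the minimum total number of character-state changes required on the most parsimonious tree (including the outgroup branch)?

The outgroup has state '0' for every character, so '1' is the derived state throughout.
Only G and H show the derived state '1' for C1, supporting them as a clade.
All ingroup taxa share the derived state '1' for C2; it defines the ingroup but does not resolve relationships within it.
C3 (derived state '1') is shared by B and C — a synapomorphy uniting that clade.
Most parsimonious ingroup topology: ((C,B),(H,G)).
Changes per character on this tree: C1: 1; C2: 1; C3: 1.
Total = 3.

3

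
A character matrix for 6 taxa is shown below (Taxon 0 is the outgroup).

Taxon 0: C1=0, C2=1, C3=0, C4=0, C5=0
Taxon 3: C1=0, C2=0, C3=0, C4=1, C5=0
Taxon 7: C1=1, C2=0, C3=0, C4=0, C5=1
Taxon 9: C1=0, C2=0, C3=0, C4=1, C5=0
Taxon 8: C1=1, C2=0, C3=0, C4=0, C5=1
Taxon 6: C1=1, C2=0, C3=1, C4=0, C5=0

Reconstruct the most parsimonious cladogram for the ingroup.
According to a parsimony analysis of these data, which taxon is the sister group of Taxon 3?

Character polarity is set by the outgroup: the derived state is whichever differs from the outgroup's state, so for C2 the derived state is '0', and for the remaining characters it is '1'.
C1: derived state '1' in Taxon 6, Taxon 7, and Taxon 8 only — synapomorphy for {Taxon 6, Taxon 7, Taxon 8}.
All ingroup taxa share the derived state '0' for C2; it defines the ingroup but does not resolve relationships within it.
C3 (derived state '1') is unique to Taxon 6 (autapomorphy; uninformative for grouping).
C4 (derived state '1') is shared by Taxon 3 and Taxon 9 — a synapomorphy uniting that clade.
Only Taxon 7 and Taxon 8 show the derived state '1' for C5, supporting them as a clade.
Most parsimonious ingroup topology: ((Taxon 3,Taxon 9),((Taxon 7,Taxon 8),Taxon 6)).
Taxon 3 and Taxon 9 form a cherry on this tree, so they are sister taxa.

Taxon 9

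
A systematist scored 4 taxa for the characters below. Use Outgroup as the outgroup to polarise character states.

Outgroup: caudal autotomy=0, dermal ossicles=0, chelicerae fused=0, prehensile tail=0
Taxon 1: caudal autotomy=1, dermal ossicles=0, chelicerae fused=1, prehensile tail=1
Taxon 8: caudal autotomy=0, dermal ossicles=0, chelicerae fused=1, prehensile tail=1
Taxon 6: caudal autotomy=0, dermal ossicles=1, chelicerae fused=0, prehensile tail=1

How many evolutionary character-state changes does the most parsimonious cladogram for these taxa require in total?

4

The outgroup has state '0' for every character, so '1' is the derived state throughout.
caudal autotomy (derived state '1') is unique to Taxon 1 (autapomorphy; uninformative for grouping).
dermal ossicles (derived state '1') is unique to Taxon 6 (autapomorphy; uninformative for grouping).
chelicerae fused: derived state '1' in Taxon 1 and Taxon 8 only — synapomorphy for {Taxon 1, Taxon 8}.
All ingroup taxa share the derived state '1' for prehensile tail; it defines the ingroup but does not resolve relationships within it.
Most parsimonious ingroup topology: ((Taxon 1,Taxon 8),Taxon 6).
Changes per character on this tree: caudal autotomy: 1; dermal ossicles: 1; chelicerae fused: 1; prehensile tail: 1.
Total = 4.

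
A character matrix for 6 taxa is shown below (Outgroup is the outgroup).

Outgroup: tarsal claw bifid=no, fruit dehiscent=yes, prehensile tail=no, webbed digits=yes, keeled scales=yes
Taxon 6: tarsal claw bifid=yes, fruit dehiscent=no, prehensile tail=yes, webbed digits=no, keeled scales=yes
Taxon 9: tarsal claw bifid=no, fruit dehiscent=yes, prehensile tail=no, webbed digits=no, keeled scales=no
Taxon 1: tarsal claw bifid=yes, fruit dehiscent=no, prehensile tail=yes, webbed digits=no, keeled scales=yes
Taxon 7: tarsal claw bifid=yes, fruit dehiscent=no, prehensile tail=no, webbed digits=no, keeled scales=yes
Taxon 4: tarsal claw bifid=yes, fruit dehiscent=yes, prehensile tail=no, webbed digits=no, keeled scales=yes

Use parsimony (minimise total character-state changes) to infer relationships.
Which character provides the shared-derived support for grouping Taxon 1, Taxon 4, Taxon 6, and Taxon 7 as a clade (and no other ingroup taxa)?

tarsal claw bifid

Character polarity is set by the outgroup: the derived state is whichever differs from the outgroup's state, so for fruit dehiscent, webbed digits, keeled scales the derived state is 'no', and for the remaining characters it is 'yes'.
Only Taxon 1, Taxon 4, Taxon 6, and Taxon 7 show the derived state 'yes' for tarsal claw bifid, supporting them as a clade.
fruit dehiscent: derived state 'no' in Taxon 1, Taxon 6, and Taxon 7 only — synapomorphy for {Taxon 1, Taxon 6, Taxon 7}.
Only Taxon 1 and Taxon 6 show the derived state 'yes' for prehensile tail, supporting them as a clade.
webbed digits (derived state 'no') is shared by all ingroup taxa — unites the whole ingroup.
keeled scales (derived state 'no') is unique to Taxon 9 (autapomorphy; uninformative for grouping).
Most parsimonious ingroup topology: ((((Taxon 6,Taxon 1),Taxon 7),Taxon 4),Taxon 9).
The clade {Taxon 1, Taxon 4, Taxon 6, Taxon 7} is supported by tarsal claw bifid: its derived state 'yes' occurs in exactly those taxa and in no other taxon (including the outgroup).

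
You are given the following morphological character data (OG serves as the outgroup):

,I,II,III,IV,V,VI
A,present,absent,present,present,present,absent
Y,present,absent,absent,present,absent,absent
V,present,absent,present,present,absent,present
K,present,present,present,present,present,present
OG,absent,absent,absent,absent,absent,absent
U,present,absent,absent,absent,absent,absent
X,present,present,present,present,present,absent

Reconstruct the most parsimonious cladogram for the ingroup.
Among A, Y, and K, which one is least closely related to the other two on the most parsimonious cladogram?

Y

The outgroup has state 'absent' for every character, so 'present' is the derived state throughout.
All ingroup taxa share the derived state 'present' for I; it defines the ingroup but does not resolve relationships within it.
II: derived state 'present' in K and X only — synapomorphy for {K, X}.
III: derived state 'present' in A, K, V, and X only — synapomorphy for {A, K, V, X}.
IV: derived state 'present' in A, K, V, X, and Y only — synapomorphy for {A, K, V, X, Y}.
V (derived state 'present') is shared by A, K, and X — a synapomorphy uniting that clade.
VI (state 'present') occurs in K and V but conflicts with the nesting implied by the other characters — most parsimoniously interpreted as homoplasy.
Most parsimonious ingroup topology: (((((K,X),A),V),Y),U).
K and A share a more recent common ancestor with each other than either does with Y, so Y is the least closely related of the three.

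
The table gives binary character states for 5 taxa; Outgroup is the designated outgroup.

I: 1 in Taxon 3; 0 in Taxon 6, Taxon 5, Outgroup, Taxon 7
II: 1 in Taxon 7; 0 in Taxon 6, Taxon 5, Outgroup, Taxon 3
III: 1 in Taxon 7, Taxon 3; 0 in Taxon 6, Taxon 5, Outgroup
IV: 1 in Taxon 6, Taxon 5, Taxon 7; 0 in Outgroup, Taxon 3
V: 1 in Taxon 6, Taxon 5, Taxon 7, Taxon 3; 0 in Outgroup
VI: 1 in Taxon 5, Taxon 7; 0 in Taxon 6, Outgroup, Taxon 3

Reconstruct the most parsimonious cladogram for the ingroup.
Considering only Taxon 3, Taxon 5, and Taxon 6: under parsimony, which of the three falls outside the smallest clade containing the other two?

The outgroup has state '0' for every character, so '1' is the derived state throughout.
I: derived state '1' in Taxon 3 only — an autapomorphy, so it tells us nothing about relationships among taxa.
II: derived state '1' in Taxon 7 only — an autapomorphy, so it tells us nothing about relationships among taxa.
III (state '1') occurs in Taxon 3 and Taxon 7 but conflicts with the nesting implied by the other characters — most parsimoniously interpreted as homoplasy.
IV (derived state '1') is shared by Taxon 5, Taxon 6, and Taxon 7 — a synapomorphy uniting that clade.
V (derived state '1') is shared by all ingroup taxa — unites the whole ingroup.
VI: derived state '1' in Taxon 5 and Taxon 7 only — synapomorphy for {Taxon 5, Taxon 7}.
Most parsimonious ingroup topology: (((Taxon 5,Taxon 7),Taxon 6),Taxon 3).
Taxon 6 and Taxon 5 share a more recent common ancestor with each other than either does with Taxon 3, so Taxon 3 is the least closely related of the three.

Taxon 3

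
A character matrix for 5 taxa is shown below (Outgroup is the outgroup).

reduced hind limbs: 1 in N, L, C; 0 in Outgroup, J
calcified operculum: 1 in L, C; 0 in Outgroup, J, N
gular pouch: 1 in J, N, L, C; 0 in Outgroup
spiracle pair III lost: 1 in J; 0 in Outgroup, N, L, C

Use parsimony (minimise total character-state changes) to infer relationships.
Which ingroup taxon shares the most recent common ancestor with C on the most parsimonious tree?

L

The outgroup has state '0' for every character, so '1' is the derived state throughout.
Only C, L, and N show the derived state '1' for reduced hind limbs, supporting them as a clade.
Only C and L show the derived state '1' for calcified operculum, supporting them as a clade.
All ingroup taxa share the derived state '1' for gular pouch; it defines the ingroup but does not resolve relationships within it.
spiracle pair III lost: derived state '1' in J only — an autapomorphy, so it tells us nothing about relationships among taxa.
Most parsimonious ingroup topology: (J,(N,(L,C))).
C and L form a cherry on this tree, so they are sister taxa.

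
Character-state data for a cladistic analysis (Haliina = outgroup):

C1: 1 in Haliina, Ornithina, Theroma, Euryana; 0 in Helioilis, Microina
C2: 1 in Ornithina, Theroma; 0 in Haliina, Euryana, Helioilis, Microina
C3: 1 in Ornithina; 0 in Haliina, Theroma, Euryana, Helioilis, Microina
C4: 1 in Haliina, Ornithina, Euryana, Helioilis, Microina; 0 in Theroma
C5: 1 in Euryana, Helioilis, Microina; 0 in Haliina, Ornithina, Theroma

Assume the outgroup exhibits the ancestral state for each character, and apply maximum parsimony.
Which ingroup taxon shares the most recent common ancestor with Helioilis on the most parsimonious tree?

Microina

Character polarity is set by the outgroup: the derived state is whichever differs from the outgroup's state, so for C1, C4 the derived state is '0', and for the remaining characters it is '1'.
C1: derived state '0' in Helioilis and Microina only — synapomorphy for {Helioilis, Microina}.
Only Ornithina and Theroma show the derived state '1' for C2, supporting them as a clade.
C3: derived state '1' in Ornithina only — an autapomorphy, so it tells us nothing about relationships among taxa.
C4: derived state '0' in Theroma only — an autapomorphy, so it tells us nothing about relationships among taxa.
C5: derived state '1' in Euryana, Helioilis, and Microina only — synapomorphy for {Euryana, Helioilis, Microina}.
Most parsimonious ingroup topology: ((Euryana,(Microina,Helioilis)),(Theroma,Ornithina)).
Helioilis and Microina form a cherry on this tree, so they are sister taxa.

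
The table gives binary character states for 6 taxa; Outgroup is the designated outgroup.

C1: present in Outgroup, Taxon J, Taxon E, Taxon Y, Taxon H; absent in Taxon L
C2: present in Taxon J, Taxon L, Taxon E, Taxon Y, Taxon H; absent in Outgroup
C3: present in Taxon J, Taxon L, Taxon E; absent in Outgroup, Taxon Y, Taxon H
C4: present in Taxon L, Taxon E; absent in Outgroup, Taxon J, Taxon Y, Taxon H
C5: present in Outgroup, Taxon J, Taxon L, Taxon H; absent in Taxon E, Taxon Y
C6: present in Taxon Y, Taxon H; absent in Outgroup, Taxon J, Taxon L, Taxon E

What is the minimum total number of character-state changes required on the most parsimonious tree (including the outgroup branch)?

Character polarity is set by the outgroup: the derived state is whichever differs from the outgroup's state, so for C1, C5 the derived state is 'absent', and for the remaining characters it is 'present'.
C1 (derived state 'absent') is unique to Taxon L (autapomorphy; uninformative for grouping).
C2 (derived state 'present') is shared by all ingroup taxa — unites the whole ingroup.
C3: derived state 'present' in Taxon E, Taxon J, and Taxon L only — synapomorphy for {Taxon E, Taxon J, Taxon L}.
C4: derived state 'present' in Taxon E and Taxon L only — synapomorphy for {Taxon E, Taxon L}.
C5 groups Taxon E and Taxon Y, which is incompatible with the clades supported by the remaining characters; treating it as convergent (homoplasy) costs fewer steps than any alternative tree.
C6 (derived state 'present') is shared by Taxon H and Taxon Y — a synapomorphy uniting that clade.
Most parsimonious ingroup topology: ((Taxon J,(Taxon L,Taxon E)),(Taxon Y,Taxon H)).
Changes per character on this tree: C1: 1; C2: 1; C3: 1; C4: 1; C5: 2; C6: 1.
Total = 7.

7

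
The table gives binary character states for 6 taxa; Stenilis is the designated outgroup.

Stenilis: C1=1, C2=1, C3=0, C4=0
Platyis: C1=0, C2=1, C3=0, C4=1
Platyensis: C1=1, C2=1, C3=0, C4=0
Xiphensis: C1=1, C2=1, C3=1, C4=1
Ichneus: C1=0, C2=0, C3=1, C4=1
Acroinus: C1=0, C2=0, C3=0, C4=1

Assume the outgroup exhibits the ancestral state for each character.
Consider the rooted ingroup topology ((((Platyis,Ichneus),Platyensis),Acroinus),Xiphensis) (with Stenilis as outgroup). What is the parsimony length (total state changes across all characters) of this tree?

Map each character onto ((((Platyis,Ichneus),Platyensis),Acroinus),Xiphensis) (rooted by Stenilis) and count the minimum state changes it requires (Fitch parsimony):
C1: 2; C2: 2; C3: 2; C4: 2.
Total tree length = 8.

8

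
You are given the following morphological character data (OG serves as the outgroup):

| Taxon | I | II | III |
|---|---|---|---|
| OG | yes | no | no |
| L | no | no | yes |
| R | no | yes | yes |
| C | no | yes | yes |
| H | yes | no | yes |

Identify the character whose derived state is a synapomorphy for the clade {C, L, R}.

Character polarity is set by the outgroup: the derived state is whichever differs from the outgroup's state, so for I the derived state is 'no', and for the remaining characters it is 'yes'.
I: derived state 'no' in C, L, and R only — synapomorphy for {C, L, R}.
II: derived state 'yes' in C and R only — synapomorphy for {C, R}.
III (derived state 'yes') is shared by all ingroup taxa — unites the whole ingroup.
Most parsimonious ingroup topology: ((L,(R,C)),H).
The clade {C, L, R} is supported by I: its derived state 'no' occurs in exactly those taxa and in no other taxon (including the outgroup).

I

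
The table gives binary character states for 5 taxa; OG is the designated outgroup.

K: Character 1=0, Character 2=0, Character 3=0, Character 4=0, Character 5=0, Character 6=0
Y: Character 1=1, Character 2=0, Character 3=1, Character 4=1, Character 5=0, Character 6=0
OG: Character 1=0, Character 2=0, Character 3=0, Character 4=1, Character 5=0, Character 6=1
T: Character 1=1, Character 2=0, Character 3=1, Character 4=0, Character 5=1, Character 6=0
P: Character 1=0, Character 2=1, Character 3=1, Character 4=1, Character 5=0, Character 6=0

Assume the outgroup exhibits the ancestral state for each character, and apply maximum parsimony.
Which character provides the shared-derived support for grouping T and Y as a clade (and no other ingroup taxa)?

Character polarity is set by the outgroup: the derived state is whichever differs from the outgroup's state, so for Character 4, Character 6 the derived state is '0', and for the remaining characters it is '1'.
Only T and Y show the derived state '1' for Character 1, supporting them as a clade.
Character 2 (derived state '1') is unique to P (autapomorphy; uninformative for grouping).
Only P, T, and Y show the derived state '1' for Character 3, supporting them as a clade.
Character 4 groups K and T, which is incompatible with the clades supported by the remaining characters; treating it as convergent (homoplasy) costs fewer steps than any alternative tree.
Character 5 (derived state '1') is unique to T (autapomorphy; uninformative for grouping).
Character 6 (derived state '0') is shared by all ingroup taxa — unites the whole ingroup.
Most parsimonious ingroup topology: ((P,(Y,T)),K).
The clade {T, Y} is supported by Character 1: its derived state '1' occurs in exactly those taxa and in no other taxon (including the outgroup).

Character 1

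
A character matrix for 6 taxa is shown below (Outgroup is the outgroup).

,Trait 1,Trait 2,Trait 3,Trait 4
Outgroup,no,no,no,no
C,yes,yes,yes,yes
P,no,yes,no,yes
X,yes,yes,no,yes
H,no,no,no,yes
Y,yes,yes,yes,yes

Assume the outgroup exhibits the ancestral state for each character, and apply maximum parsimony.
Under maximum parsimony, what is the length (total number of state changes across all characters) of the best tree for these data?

4

The outgroup has state 'no' for every character, so 'yes' is the derived state throughout.
Trait 1 (derived state 'yes') is shared by C, X, and Y — a synapomorphy uniting that clade.
Trait 2 (derived state 'yes') is shared by C, P, X, and Y — a synapomorphy uniting that clade.
Trait 3: derived state 'yes' in C and Y only — synapomorphy for {C, Y}.
All ingroup taxa share the derived state 'yes' for Trait 4; it defines the ingroup but does not resolve relationships within it.
Most parsimonious ingroup topology: ((((C,Y),X),P),H).
Changes per character on this tree: Trait 1: 1; Trait 2: 1; Trait 3: 1; Trait 4: 1.
Total = 4.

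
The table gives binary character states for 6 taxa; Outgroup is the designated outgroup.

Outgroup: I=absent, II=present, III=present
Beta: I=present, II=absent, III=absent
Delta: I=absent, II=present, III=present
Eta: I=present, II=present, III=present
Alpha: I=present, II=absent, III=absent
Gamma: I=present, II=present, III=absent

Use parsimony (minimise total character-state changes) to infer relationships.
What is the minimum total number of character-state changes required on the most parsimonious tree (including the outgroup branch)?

Character polarity is set by the outgroup: the derived state is whichever differs from the outgroup's state, so for II, III the derived state is 'absent', and for the remaining characters it is 'present'.
I: derived state 'present' in Alpha, Beta, Eta, and Gamma only — synapomorphy for {Alpha, Beta, Eta, Gamma}.
II (derived state 'absent') is shared by Alpha and Beta — a synapomorphy uniting that clade.
III (derived state 'absent') is shared by Alpha, Beta, and Gamma — a synapomorphy uniting that clade.
Most parsimonious ingroup topology: ((((Beta,Alpha),Gamma),Eta),Delta).
Changes per character on this tree: I: 1; II: 1; III: 1.
Total = 3.

3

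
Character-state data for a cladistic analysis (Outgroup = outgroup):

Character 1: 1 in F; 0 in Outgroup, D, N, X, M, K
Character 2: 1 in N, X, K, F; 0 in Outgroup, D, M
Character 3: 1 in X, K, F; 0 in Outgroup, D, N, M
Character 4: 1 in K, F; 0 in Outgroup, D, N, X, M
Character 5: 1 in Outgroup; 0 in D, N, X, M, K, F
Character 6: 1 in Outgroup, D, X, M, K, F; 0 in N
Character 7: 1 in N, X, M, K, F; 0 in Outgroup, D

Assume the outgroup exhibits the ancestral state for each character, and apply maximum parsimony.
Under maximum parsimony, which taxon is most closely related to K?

Character polarity is set by the outgroup: the derived state is whichever differs from the outgroup's state, so for Character 5, Character 6 the derived state is '0', and for the remaining characters it is '1'.
Character 1: derived state '1' in F only — an autapomorphy, so it tells us nothing about relationships among taxa.
Character 2: derived state '1' in F, K, N, and X only — synapomorphy for {F, K, N, X}.
Character 3 (derived state '1') is shared by F, K, and X — a synapomorphy uniting that clade.
Only F and K show the derived state '1' for Character 4, supporting them as a clade.
All ingroup taxa share the derived state '0' for Character 5; it defines the ingroup but does not resolve relationships within it.
Character 6 (derived state '0') is unique to N (autapomorphy; uninformative for grouping).
Character 7: derived state '1' in F, K, M, N, and X only — synapomorphy for {F, K, M, N, X}.
Most parsimonious ingroup topology: (D,((N,(X,(K,F))),M)).
K and F form a cherry on this tree, so they are sister taxa.

F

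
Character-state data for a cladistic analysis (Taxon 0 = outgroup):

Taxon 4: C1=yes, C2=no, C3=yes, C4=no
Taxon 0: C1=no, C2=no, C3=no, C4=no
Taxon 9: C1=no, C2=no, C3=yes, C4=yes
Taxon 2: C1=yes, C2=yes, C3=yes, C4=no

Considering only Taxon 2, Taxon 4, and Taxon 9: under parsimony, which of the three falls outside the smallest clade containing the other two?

The outgroup has state 'no' for every character, so 'yes' is the derived state throughout.
C1: derived state 'yes' in Taxon 2 and Taxon 4 only — synapomorphy for {Taxon 2, Taxon 4}.
C2: derived state 'yes' in Taxon 2 only — an autapomorphy, so it tells us nothing about relationships among taxa.
All ingroup taxa share the derived state 'yes' for C3; it defines the ingroup but does not resolve relationships within it.
C4: derived state 'yes' in Taxon 9 only — an autapomorphy, so it tells us nothing about relationships among taxa.
Most parsimonious ingroup topology: (Taxon 9,(Taxon 2,Taxon 4)).
Taxon 2 and Taxon 4 share a more recent common ancestor with each other than either does with Taxon 9, so Taxon 9 is the least closely related of the three.

Taxon 9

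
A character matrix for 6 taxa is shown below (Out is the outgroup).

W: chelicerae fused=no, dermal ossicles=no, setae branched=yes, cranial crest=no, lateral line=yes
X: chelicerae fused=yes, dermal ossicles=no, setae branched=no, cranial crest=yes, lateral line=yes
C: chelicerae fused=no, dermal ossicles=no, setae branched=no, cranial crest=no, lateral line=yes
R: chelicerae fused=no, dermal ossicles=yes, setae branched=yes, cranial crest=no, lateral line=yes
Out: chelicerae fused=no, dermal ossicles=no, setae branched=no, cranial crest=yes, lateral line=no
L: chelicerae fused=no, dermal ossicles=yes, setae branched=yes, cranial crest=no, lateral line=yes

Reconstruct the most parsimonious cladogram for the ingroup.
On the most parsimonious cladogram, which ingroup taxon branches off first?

X

Character polarity is set by the outgroup: the derived state is whichever differs from the outgroup's state, so for cranial crest the derived state is 'no', and for the remaining characters it is 'yes'.
chelicerae fused: derived state 'yes' in X only — an autapomorphy, so it tells us nothing about relationships among taxa.
Only L and R show the derived state 'yes' for dermal ossicles, supporting them as a clade.
Only L, R, and W show the derived state 'yes' for setae branched, supporting them as a clade.
cranial crest (derived state 'no') is shared by C, L, R, and W — a synapomorphy uniting that clade.
lateral line (derived state 'yes') is shared by all ingroup taxa — unites the whole ingroup.
Most parsimonious ingroup topology: (X,(((R,L),W),C)).
X is sister to the clade containing all other ingroup taxa, so it is the earliest-diverging (most basal) ingroup lineage.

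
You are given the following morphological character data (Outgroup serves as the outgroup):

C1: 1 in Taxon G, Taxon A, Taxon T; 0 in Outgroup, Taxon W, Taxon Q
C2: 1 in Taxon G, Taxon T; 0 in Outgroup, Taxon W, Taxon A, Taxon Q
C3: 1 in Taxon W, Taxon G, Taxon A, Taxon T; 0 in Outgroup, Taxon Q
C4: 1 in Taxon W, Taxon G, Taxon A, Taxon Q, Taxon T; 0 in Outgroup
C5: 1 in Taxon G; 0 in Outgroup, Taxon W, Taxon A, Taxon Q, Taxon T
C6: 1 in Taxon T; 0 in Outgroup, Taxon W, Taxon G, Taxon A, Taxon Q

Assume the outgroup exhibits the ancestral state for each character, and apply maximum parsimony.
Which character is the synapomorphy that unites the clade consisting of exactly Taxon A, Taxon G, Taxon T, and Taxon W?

C3

The outgroup has state '0' for every character, so '1' is the derived state throughout.
C1 (derived state '1') is shared by Taxon A, Taxon G, and Taxon T — a synapomorphy uniting that clade.
C2 (derived state '1') is shared by Taxon G and Taxon T — a synapomorphy uniting that clade.
C3: derived state '1' in Taxon A, Taxon G, Taxon T, and Taxon W only — synapomorphy for {Taxon A, Taxon G, Taxon T, Taxon W}.
C4 (derived state '1') is shared by all ingroup taxa — unites the whole ingroup.
C5: derived state '1' in Taxon G only — an autapomorphy, so it tells us nothing about relationships among taxa.
C6 (derived state '1') is unique to Taxon T (autapomorphy; uninformative for grouping).
Most parsimonious ingroup topology: ((Taxon W,((Taxon G,Taxon T),Taxon A)),Taxon Q).
The clade {Taxon A, Taxon G, Taxon T, Taxon W} is supported by C3: its derived state '1' occurs in exactly those taxa and in no other taxon (including the outgroup).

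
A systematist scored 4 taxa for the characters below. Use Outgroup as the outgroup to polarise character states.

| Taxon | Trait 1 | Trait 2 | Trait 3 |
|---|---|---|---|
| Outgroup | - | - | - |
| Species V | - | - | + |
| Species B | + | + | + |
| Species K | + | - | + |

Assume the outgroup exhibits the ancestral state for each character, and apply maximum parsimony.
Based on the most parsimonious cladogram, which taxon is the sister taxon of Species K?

Species B

The outgroup has state '-' for every character, so '+' is the derived state throughout.
Trait 1 (derived state '+') is shared by Species B and Species K — a synapomorphy uniting that clade.
Trait 2: derived state '+' in Species B only — an autapomorphy, so it tells us nothing about relationships among taxa.
Trait 3 (derived state '+') is shared by all ingroup taxa — unites the whole ingroup.
Most parsimonious ingroup topology: (Species V,(Species B,Species K)).
Species K and Species B form a cherry on this tree, so they are sister taxa.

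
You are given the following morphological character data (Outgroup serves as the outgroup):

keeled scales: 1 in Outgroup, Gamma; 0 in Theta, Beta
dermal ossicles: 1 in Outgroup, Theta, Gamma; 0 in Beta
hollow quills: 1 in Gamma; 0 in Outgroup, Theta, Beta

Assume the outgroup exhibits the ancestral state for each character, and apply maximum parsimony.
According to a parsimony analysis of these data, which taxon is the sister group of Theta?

Beta

Character polarity is set by the outgroup: the derived state is whichever differs from the outgroup's state, so for keeled scales, dermal ossicles the derived state is '0', and for the remaining characters it is '1'.
Only Beta and Theta show the derived state '0' for keeled scales, supporting them as a clade.
dermal ossicles (derived state '0') is unique to Beta (autapomorphy; uninformative for grouping).
hollow quills (derived state '1') is unique to Gamma (autapomorphy; uninformative for grouping).
Most parsimonious ingroup topology: ((Theta,Beta),Gamma).
Theta and Beta form a cherry on this tree, so they are sister taxa.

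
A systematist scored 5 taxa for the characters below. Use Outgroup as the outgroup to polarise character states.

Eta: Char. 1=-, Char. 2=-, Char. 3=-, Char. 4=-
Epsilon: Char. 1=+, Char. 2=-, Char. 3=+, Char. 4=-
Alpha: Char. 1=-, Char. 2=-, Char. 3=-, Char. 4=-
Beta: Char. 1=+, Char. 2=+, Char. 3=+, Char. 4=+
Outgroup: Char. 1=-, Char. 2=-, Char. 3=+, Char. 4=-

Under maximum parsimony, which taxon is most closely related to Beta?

Character polarity is set by the outgroup: the derived state is whichever differs from the outgroup's state, so for Char. 3 the derived state is '-', and for the remaining characters it is '+'.
Char. 1 (derived state '+') is shared by Beta and Epsilon — a synapomorphy uniting that clade.
Char. 2 (derived state '+') is unique to Beta (autapomorphy; uninformative for grouping).
Char. 3 (derived state '-') is shared by Alpha and Eta — a synapomorphy uniting that clade.
Char. 4 (derived state '+') is unique to Beta (autapomorphy; uninformative for grouping).
Most parsimonious ingroup topology: ((Eta,Alpha),(Beta,Epsilon)).
Beta and Epsilon form a cherry on this tree, so they are sister taxa.

Epsilon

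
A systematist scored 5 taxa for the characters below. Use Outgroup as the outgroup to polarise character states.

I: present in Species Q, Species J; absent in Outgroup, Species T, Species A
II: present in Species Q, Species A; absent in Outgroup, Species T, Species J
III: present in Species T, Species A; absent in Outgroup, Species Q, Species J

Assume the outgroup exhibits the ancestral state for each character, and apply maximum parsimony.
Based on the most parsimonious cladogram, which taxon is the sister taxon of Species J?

Species Q

The outgroup has state 'absent' for every character, so 'present' is the derived state throughout.
I: derived state 'present' in Species J and Species Q only — synapomorphy for {Species J, Species Q}.
II groups Species A and Species Q, which is incompatible with the clades supported by the remaining characters; treating it as convergent (homoplasy) costs fewer steps than any alternative tree.
Only Species A and Species T show the derived state 'present' for III, supporting them as a clade.
Most parsimonious ingroup topology: ((Species A,Species T),(Species Q,Species J)).
Species J and Species Q form a cherry on this tree, so they are sister taxa.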